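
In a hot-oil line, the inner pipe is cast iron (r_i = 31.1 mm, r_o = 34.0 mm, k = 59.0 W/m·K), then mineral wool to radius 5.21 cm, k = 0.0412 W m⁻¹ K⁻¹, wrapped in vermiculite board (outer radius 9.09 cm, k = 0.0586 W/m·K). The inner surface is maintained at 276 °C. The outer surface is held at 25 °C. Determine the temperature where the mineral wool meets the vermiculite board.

T = 145 °C

Resistance network (inner→outer):
  R'_cast iron = ln(0.0340/0.0311)/(2πk) = 0.08915/(2π·59.0) = 2.405×10^-4 m·K/W
  R'_mineral wool = ln(0.0521/0.0340)/(2πk) = 0.4268/(2π·0.0412) = 1.649 m·K/W
  R'_vermiculite board = ln(0.0909/0.0521)/(2πk) = 0.5566/(2π·0.0586) = 1.512 m·K/W
ΣR = 2.405×10^-4 + 1.649 + 1.512 = 3.161 m·K/W
Q' = ΔT/ΣR = (276 °C − 25 °C)/3.161 = 79.41 W/m
From the inner boundary to the mineral wool/vermiculite board interface, ΣR_partial = 1.649 m·K/W.
T_interface = T_in − Q'·ΣR_partial = 276 °C − (79.41)(1.649) = 145 °C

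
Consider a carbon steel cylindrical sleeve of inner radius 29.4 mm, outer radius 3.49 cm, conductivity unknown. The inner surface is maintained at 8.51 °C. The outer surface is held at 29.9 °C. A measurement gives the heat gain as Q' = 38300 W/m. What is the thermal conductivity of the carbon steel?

k = 48.9 W/m·K

ΣR = ΔT/Q' = |8.51 − 29.9|/38300 = 5.585×10^-4 m·K/W
ln(r₂/r₁)/(2πk) = 5.585×10^-4 ⇒ k = 0.1715/(2π·5.585×10^-4) = 48.9 W/m·K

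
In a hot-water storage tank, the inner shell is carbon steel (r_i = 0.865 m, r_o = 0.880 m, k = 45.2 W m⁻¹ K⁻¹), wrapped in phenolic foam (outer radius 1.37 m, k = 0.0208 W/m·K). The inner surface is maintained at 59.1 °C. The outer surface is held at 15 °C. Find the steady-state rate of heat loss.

Q = 28.4 W

Resistance network (inner→outer):
  R_carbon steel = (1/0.865 − 1/0.880)/(4πk) = 0.01971/(4π·45.2) = 3.469×10^-5 K/W
  R_phenolic foam = (1/0.880 − 1/1.37)/(4πk) = 0.4064/(4π·0.0208) = 1.555 K/W
ΣR = 3.469×10^-5 + 1.555 = 1.555 K/W
Q = ΔT/ΣR = (59.1 °C − 15 °C)/1.555 = 28.4 W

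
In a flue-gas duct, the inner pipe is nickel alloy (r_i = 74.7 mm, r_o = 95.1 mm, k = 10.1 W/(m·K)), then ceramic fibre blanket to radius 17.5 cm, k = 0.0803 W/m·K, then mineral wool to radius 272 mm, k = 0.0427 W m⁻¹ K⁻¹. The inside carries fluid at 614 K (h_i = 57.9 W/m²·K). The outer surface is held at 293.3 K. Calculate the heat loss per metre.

Q' = 111 W/m

Resistance network (inner→outer):
  R'_conv,in = 1/(2πr h) = 1/(2π·0.0747·57.9) = 0.03680 m·K/W
  R'_nickel alloy = ln(0.0951/0.0747)/(2πk) = 0.2414/(2π·10.1) = 0.003805 m·K/W
  R'_ceramic fibre blanket = ln(0.175/0.0951)/(2πk) = 0.6099/(2π·0.0803) = 1.209 m·K/W
  R'_mineral wool = ln(0.272/0.175)/(2πk) = 0.4410/(2π·0.0427) = 1.644 m·K/W
ΣR = 0.03680 + 0.003805 + 1.209 + 1.644 = 2.894 m·K/W
Q' = ΔT/ΣR = (614 K − 293.3 K)/2.894 = 111 W/m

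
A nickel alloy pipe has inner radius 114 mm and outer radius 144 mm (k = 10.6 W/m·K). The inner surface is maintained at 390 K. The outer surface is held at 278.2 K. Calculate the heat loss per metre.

Q' = 31.9 kW/m

Q' = 2πk·ΔT/ln(r₂/r₁) = 2π × 10.6 × 111.8 / ln(0.144/0.114) = 31900 W/m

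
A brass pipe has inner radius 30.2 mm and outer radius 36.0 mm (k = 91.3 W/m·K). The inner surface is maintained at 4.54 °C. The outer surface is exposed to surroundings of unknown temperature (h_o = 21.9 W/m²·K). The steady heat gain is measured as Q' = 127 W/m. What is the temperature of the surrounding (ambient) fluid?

T_out = 30.2 °C

Series resistances:
  R'_brass = ln(0.0360/0.0302)/(2πk) = 0.1757/(2π·91.3) = 3.062×10^-4 m·K/W
  R'_conv,out = 1/(2πr h) = 1/(2π·0.0360·21.9) = 0.2019 m·K/W
ΣR = 0.2022 m·K/W
ΔT = Q'·ΣR = 127 × 0.2022 = 25.68 K
Heat flows inward, so T_out = T_in + ΔT = 4.54 + 25.68 = 30.2 °C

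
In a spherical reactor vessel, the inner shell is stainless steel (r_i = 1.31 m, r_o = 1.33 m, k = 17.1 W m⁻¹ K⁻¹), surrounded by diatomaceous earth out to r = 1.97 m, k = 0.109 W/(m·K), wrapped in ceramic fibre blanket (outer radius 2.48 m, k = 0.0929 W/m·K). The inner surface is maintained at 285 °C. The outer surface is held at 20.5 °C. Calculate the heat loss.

Q = 988 W

Treat each layer as a resistance in series:
  R_stainless steel = (1/1.31 − 1/1.33)/(4πk) = 0.01148/(4π·17.1) = 5.342×10^-5 K/W
  R_diatomaceous earth = (1/1.33 − 1/1.97)/(4πk) = 0.2443/(4π·0.109) = 0.1783 K/W
  R_ceramic fibre blanket = (1/1.97 − 1/2.48)/(4πk) = 0.1044/(4π·0.0929) = 0.08942 K/W
ΣR = 5.342×10^-5 + 0.1783 + 0.08942 = 0.2678 K/W
Q = ΔT/ΣR = (285 °C − 20.5 °C)/0.2678 = 988 W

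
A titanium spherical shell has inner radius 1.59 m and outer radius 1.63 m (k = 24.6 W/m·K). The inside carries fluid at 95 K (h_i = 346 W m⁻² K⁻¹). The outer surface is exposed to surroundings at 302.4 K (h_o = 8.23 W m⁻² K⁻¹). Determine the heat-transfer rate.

Q = 54900 W

Series thermal resistances, inner to outer:
  R_conv,in = 1/(4πr²h) = 1/(4π·1.59²·346) = 9.097×10^-5 K/W
  R_titanium = (1/1.59 − 1/1.63)/(4πk) = 0.01543/(4π·24.6) = 4.993×10^-5 K/W
  R_conv,out = 1/(4πr²h) = 1/(4π·1.63²·8.23) = 0.003639 K/W
ΣR = 9.097×10^-5 + 4.993×10^-5 + 0.003639 = 0.003780 K/W
Q = ΔT/ΣR = (95 K − 302.4 K)/0.003780 = -54900 W
(Negative Q ⇒ heat flows inward; heat gain = 54900 W.)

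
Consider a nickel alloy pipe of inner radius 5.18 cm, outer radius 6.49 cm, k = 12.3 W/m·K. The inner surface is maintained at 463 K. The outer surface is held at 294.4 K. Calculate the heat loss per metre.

Q' = 2πk·ΔT/ln(r₂/r₁) = 2π × 12.3 × 168.6 / ln(0.0649/0.0518) = 57800 W/m

Q' = 57.8 kW/m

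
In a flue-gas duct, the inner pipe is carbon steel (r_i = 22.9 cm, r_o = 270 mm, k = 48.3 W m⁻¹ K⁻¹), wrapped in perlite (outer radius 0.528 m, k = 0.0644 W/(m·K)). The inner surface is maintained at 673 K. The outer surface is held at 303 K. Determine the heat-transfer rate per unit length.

Resistance network (inner→outer):
  R'_carbon steel = ln(0.270/0.229)/(2πk) = 0.1647/(2π·48.3) = 5.427×10^-4 m·K/W
  R'_perlite = ln(0.528/0.270)/(2πk) = 0.6707/(2π·0.0644) = 1.657 m·K/W
ΣR = 5.427×10^-4 + 1.657 = 1.658 m·K/W
Q' = ΔT/ΣR = (673 K − 303 K)/1.658 = 223 W/m

Q' = 223 W/m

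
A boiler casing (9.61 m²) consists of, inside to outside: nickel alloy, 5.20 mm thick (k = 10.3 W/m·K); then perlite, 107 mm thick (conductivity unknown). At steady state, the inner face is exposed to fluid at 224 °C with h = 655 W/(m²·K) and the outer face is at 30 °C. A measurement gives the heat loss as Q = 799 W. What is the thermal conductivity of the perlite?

k = 0.0459 W/m·K

ΣR = ΔT/Q = |224 − 30|/799 = 0.2428 K/W
Known resistances:
  R_conv,in = 1/(hA) = 1/(655·9.61) = 1.589×10^-4 K/W
  R_nickel alloy = L/(kA) = 0.00520/(10.3·9.61) = 5.253×10^-5 K/W
R_perlite = ΣR − ΣR_known = 0.2428 − 2.114×10^-4 = 0.2426 K/W
L/(kA) = 0.2426 ⇒ k = 0.107/(0.2426·9.61) = 0.0459 W/m·K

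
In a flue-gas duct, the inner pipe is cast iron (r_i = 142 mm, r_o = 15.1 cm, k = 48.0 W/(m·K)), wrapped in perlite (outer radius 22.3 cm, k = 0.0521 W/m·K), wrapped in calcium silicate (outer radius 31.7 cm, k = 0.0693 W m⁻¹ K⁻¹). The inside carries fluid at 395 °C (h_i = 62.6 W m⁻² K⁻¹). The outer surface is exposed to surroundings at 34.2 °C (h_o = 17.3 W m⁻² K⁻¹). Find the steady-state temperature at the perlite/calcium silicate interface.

T = 182 °C

Resistance network (inner→outer):
  R'_conv,in = 1/(2πr h) = 1/(2π·0.142·62.6) = 0.01790 m·K/W
  R'_cast iron = ln(0.151/0.142)/(2πk) = 0.06145/(2π·48.0) = 2.038×10^-4 m·K/W
  R'_perlite = ln(0.223/0.151)/(2πk) = 0.3899/(2π·0.0521) = 1.191 m·K/W
  R'_calcium silicate = ln(0.317/0.223)/(2πk) = 0.3517/(2π·0.0693) = 0.8078 m·K/W
  R'_conv,out = 1/(2πr h) = 1/(2π·0.317·17.3) = 0.02902 m·K/W
ΣR = 0.01790 + 2.038×10^-4 + 1.191 + 0.8078 + 0.02902 = 2.046 m·K/W
Q' = ΔT/ΣR = (395 °C − 34.2 °C)/2.046 = 176.3 W/m
From the inner boundary to the perlite/calcium silicate interface, ΣR_partial = 1.209 m·K/W.
T_interface = T_in − Q'·ΣR_partial = 395 °C − (176.3)(1.209) = 182 °C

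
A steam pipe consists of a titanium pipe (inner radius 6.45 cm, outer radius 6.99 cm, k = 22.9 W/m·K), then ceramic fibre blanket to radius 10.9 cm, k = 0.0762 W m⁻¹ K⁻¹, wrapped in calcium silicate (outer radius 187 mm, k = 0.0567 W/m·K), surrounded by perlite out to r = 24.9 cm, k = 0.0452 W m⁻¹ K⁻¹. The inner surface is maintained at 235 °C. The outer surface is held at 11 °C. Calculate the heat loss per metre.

Treat each layer as a resistance in series:
  R'_titanium = ln(0.0699/0.0645)/(2πk) = 0.08040/(2π·22.9) = 5.588×10^-4 m·K/W
  R'_ceramic fibre blanket = ln(0.109/0.0699)/(2πk) = 0.4443/(2π·0.0762) = 0.9279 m·K/W
  R'_calcium silicate = ln(0.187/0.109)/(2πk) = 0.5398/(2π·0.0567) = 1.515 m·K/W
  R'_perlite = ln(0.249/0.187)/(2πk) = 0.2863/(2π·0.0452) = 1.008 m·K/W
ΣR = 5.588×10^-4 + 0.9279 + 1.515 + 1.008 = 3.451 m·K/W
Q' = ΔT/ΣR = (235 °C − 11 °C)/3.451 = 64.9 W/m

Q' = 64.9 W/m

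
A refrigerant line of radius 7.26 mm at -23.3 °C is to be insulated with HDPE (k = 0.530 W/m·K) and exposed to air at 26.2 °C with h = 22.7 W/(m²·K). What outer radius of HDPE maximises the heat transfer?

r_cr = 2.33 cm

For a cylinder, r_cr = k_ins/h = 0.530/22.7 = 0.0233 m = 2.33 cm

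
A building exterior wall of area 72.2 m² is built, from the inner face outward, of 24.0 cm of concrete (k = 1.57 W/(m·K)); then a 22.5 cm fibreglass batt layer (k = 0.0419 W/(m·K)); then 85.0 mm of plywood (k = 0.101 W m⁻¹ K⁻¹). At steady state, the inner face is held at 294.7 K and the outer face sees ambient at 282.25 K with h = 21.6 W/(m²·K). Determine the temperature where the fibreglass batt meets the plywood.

T = 284.0 K

Resistance network (inner→outer):
  R_concrete = L/(kA) = 0.240/(1.57·72.2) = 0.002117 K/W
  R_fibreglass batt = L/(kA) = 0.225/(0.0419·72.2) = 0.07438 K/W
  R_plywood = L/(kA) = 0.0850/(0.101·72.2) = 0.01166 K/W
  R_conv,out = 1/(hA) = 1/(21.6·72.2) = 6.412×10^-4 K/W
ΣR = 0.002117 + 0.07438 + 0.01166 + 6.412×10^-4 = 0.08880 K/W
Q = ΔT/ΣR = (294.7 K − 282.25 K)/0.08880 = 140.2 W
From the inner boundary to the fibreglass batt/plywood interface, ΣR_partial = 0.07650 K/W.
T_interface = T_in − Q·ΣR_partial = 294.7 K − (140.2)(0.07650) = 284.0 K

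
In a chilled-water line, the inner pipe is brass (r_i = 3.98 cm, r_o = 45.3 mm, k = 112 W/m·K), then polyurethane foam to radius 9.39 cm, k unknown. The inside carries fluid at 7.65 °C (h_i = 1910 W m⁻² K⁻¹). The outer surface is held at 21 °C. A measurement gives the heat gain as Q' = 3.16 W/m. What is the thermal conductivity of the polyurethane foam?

k = 0.0275 W/m·K

ΣR = ΔT/Q' = |7.65 − 21|/3.16 = 4.225 m·K/W
Known resistances:
  R'_conv,in = 1/(2πr h) = 1/(2π·0.0398·1910) = 0.002094 m·K/W
  R'_brass = ln(0.0453/0.0398)/(2πk) = 0.1294/(2π·112) = 1.839×10^-4 m·K/W
R_polyurethane foam = ΣR − ΣR_known = 4.225 − 0.002278 = 4.223 m·K/W
ln(r₂/r₁)/(2πk) = 4.223 ⇒ k = 0.7289/(2π·4.223) = 0.0275 W/m·K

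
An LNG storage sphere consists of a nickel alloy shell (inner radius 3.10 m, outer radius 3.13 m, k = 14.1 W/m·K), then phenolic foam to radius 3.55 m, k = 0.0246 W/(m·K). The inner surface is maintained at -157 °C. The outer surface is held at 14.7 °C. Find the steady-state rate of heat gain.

Q = 1400 W

Series thermal resistances, inner to outer:
  R_nickel alloy = (1/3.10 − 1/3.13)/(4πk) = 0.003092/(4π·14.1) = 1.745×10^-5 K/W
  R_phenolic foam = (1/3.13 − 1/3.55)/(4πk) = 0.03780/(4π·0.0246) = 0.1223 K/W
ΣR = 1.745×10^-5 + 0.1223 = 0.1223 K/W
Q = ΔT/ΣR = (-157 °C − 14.7 °C)/0.1223 = -1400 W
(Negative Q ⇒ heat flows inward; heat gain = 1400 W.)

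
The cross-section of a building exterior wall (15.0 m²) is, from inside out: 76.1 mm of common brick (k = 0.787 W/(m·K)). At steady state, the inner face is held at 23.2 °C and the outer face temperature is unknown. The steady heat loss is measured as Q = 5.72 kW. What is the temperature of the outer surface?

T_out = -13.7 °C

Sum the resistances:
  R_common brick = L/(kA) = 0.0761/(0.787·15.0) = 0.006446 K/W
ΣR = 0.006446 K/W
ΔT = Q·ΣR = 5720 × 0.006446 = 36.87 K
Heat flows outward, so T_out = T_in − ΔT = 23.2 − 36.87 = -13.7 °C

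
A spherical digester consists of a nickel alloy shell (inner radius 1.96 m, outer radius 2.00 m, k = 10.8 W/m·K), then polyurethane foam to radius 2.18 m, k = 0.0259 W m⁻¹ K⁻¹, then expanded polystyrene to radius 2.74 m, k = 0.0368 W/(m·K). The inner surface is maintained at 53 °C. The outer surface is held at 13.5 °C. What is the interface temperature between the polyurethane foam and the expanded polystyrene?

Treat each layer as a resistance in series:
  R_nickel alloy = (1/1.96 − 1/2.00)/(4πk) = 0.01020/(4π·10.8) = 7.519×10^-5 K/W
  R_polyurethane foam = (1/2.00 − 1/2.18)/(4πk) = 0.04128/(4π·0.0259) = 0.1268 K/W
  R_expanded polystyrene = (1/2.18 − 1/2.74)/(4πk) = 0.09375/(4π·0.0368) = 0.2027 K/W
ΣR = 7.519×10^-5 + 0.1268 + 0.2027 = 0.3296 K/W
Q = ΔT/ΣR = (53 °C − 13.5 °C)/0.3296 = 119.8 W
From the inner boundary to the polyurethane foam/expanded polystyrene interface, ΣR_partial = 0.1269 K/W.
T_interface = T_in − Q·ΣR_partial = 53 °C − (119.8)(0.1269) = 37.8 °C

T = 37.8 °C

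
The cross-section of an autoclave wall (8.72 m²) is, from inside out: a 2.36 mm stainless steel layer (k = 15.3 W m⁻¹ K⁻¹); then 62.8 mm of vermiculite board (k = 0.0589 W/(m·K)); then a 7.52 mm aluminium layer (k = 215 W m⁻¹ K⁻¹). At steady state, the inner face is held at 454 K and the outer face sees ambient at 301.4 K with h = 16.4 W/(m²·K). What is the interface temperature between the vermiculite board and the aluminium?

Series thermal resistances, inner to outer:
  R_stainless steel = L/(kA) = 0.00236/(15.3·8.72) = 1.769×10^-5 K/W
  R_vermiculite board = L/(kA) = 0.0628/(0.0589·8.72) = 0.1223 K/W
  R_aluminium = L/(kA) = 0.00752/(215·8.72) = 4.011×10^-6 K/W
  R_conv,out = 1/(hA) = 1/(16.4·8.72) = 0.006993 K/W
ΣR = 1.769×10^-5 + 0.1223 + 4.011×10^-6 + 0.006993 = 0.1293 K/W
Q = ΔT/ΣR = (454 K − 301.4 K)/0.1293 = 1180 W
From the inner boundary to the vermiculite board/aluminium interface, ΣR_partial = 0.1223 K/W.
T_interface = T_in − Q·ΣR_partial = 454 K − (1180)(0.1223) = 309.7 K

T = 309.7 K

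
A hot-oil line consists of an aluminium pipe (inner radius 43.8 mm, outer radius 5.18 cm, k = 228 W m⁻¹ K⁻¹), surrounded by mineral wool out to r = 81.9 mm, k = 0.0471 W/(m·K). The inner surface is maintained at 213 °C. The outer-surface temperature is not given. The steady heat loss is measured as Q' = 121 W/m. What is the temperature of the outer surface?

T_out = 25.7 °C

Sum the resistances:
  R'_aluminium = ln(0.0518/0.0438)/(2πk) = 0.1678/(2π·228) = 1.171×10^-4 m·K/W
  R'_mineral wool = ln(0.0819/0.0518)/(2πk) = 0.4581/(2π·0.0471) = 1.548 m·K/W
ΣR = 1.548 m·K/W
ΔT = Q'·ΣR = 121 × 1.548 = 187.3 K
Heat flows outward, so T_out = T_in − ΔT = 213 − 187.3 = 25.7 °C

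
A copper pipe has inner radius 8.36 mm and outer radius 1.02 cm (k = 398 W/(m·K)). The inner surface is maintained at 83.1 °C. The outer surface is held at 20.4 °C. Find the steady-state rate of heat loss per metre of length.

Q' = 2πk·ΔT/ln(r₂/r₁) = 2π × 398 × 62.7 / ln(0.0102/0.00836) = 7.88×10^5 W/m

Q' = 788 kW/m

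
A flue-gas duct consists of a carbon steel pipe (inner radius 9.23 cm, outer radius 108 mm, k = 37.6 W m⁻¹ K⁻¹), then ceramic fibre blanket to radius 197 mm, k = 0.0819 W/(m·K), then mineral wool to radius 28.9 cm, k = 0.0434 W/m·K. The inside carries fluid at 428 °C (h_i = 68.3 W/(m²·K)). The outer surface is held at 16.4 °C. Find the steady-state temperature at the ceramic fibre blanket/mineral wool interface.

Series thermal resistances, inner to outer:
  R'_conv,in = 1/(2πr h) = 1/(2π·0.0923·68.3) = 0.02525 m·K/W
  R'_carbon steel = ln(0.108/0.0923)/(2πk) = 0.1571/(2π·37.6) = 6.649×10^-4 m·K/W
  R'_ceramic fibre blanket = ln(0.197/0.108)/(2πk) = 0.6011/(2π·0.0819) = 1.168 m·K/W
  R'_mineral wool = ln(0.289/0.197)/(2πk) = 0.3832/(2π·0.0434) = 1.405 m·K/W
ΣR = 0.02525 + 6.649×10^-4 + 1.168 + 1.405 = 2.599 m·K/W
Q' = ΔT/ΣR = (428 °C − 16.4 °C)/2.599 = 158.4 W/m
From the inner boundary to the ceramic fibre blanket/mineral wool interface, ΣR_partial = 1.194 m·K/W.
T_interface = T_in − Q'·ΣR_partial = 428 °C − (158.4)(1.194) = 239 °C

T = 239 °C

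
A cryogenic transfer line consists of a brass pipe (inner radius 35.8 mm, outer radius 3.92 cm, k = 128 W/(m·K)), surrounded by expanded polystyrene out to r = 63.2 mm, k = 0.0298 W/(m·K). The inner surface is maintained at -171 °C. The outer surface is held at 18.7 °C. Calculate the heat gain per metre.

Treat each layer as a resistance in series:
  R'_brass = ln(0.0392/0.0358)/(2πk) = 0.09073/(2π·128) = 1.128×10^-4 m·K/W
  R'_expanded polystyrene = ln(0.0632/0.0392)/(2πk) = 0.4776/(2π·0.0298) = 2.551 m·K/W
ΣR = 1.128×10^-4 + 2.551 = 2.551 m·K/W
Q' = ΔT/ΣR = (-171 °C − 18.7 °C)/2.551 = -74.4 W/m
(Negative Q' ⇒ heat flows inward; heat gain = 74.4 W/m.)

Q' = 74.4 W/m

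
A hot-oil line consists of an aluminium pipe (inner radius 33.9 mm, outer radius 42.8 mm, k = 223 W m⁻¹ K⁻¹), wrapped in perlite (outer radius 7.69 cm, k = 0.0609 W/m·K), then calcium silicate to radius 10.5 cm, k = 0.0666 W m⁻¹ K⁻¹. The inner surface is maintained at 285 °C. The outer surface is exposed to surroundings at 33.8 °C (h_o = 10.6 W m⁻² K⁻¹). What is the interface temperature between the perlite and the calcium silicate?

T = 126 °C

Treat each layer as a resistance in series:
  R'_aluminium = ln(0.0428/0.0339)/(2πk) = 0.2331/(2π·223) = 1.664×10^-4 m·K/W
  R'_perlite = ln(0.0769/0.0428)/(2πk) = 0.5860/(2π·0.0609) = 1.531 m·K/W
  R'_calcium silicate = ln(0.105/0.0769)/(2πk) = 0.3115/(2π·0.0666) = 0.7443 m·K/W
  R'_conv,out = 1/(2πr h) = 1/(2π·0.105·10.6) = 0.1430 m·K/W
ΣR = 1.664×10^-4 + 1.531 + 0.7443 + 0.1430 = 2.418 m·K/W
Q' = ΔT/ΣR = (285 °C − 33.8 °C)/2.418 = 103.9 W/m
From the inner boundary to the perlite/calcium silicate interface, ΣR_partial = 1.531 m·K/W.
T_interface = T_in − Q'·ΣR_partial = 285 °C − (103.9)(1.531) = 126 °C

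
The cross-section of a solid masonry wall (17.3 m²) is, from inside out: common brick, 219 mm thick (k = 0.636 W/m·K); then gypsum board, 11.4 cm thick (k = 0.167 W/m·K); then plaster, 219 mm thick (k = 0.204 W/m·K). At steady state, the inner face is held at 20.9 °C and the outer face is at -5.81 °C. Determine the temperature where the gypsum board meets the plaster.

Series thermal resistances, inner to outer:
  R_common brick = L/(kA) = 0.219/(0.636·17.3) = 0.01990 K/W
  R_gypsum board = L/(kA) = 0.114/(0.167·17.3) = 0.03946 K/W
  R_plaster = L/(kA) = 0.219/(0.204·17.3) = 0.06205 K/W
ΣR = 0.01990 + 0.03946 + 0.06205 = 0.1214 K/W
Q = ΔT/ΣR = (20.9 °C − -5.81 °C)/0.1214 = 220.0 W
From the inner boundary to the gypsum board/plaster interface, ΣR_partial = 0.05936 K/W.
T_interface = T_in − Q·ΣR_partial = 20.9 °C − (220.0)(0.05936) = 7.84 °C

T = 7.84 °C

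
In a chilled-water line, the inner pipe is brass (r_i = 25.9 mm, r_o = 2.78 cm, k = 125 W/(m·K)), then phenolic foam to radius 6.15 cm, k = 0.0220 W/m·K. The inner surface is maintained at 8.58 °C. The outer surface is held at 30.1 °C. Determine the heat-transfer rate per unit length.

Q' = 3.75 W/m

Treat each layer as a resistance in series:
  R'_brass = ln(0.0278/0.0259)/(2πk) = 0.07079/(2π·125) = 9.014×10^-5 m·K/W
  R'_phenolic foam = ln(0.0615/0.0278)/(2πk) = 0.7940/(2π·0.0220) = 5.744 m·K/W
ΣR = 9.014×10^-5 + 5.744 = 5.744 m·K/W
Q' = ΔT/ΣR = (8.58 °C − 30.1 °C)/5.744 = -3.75 W/m
(Negative Q' ⇒ heat flows inward; heat gain = 3.75 W/m.)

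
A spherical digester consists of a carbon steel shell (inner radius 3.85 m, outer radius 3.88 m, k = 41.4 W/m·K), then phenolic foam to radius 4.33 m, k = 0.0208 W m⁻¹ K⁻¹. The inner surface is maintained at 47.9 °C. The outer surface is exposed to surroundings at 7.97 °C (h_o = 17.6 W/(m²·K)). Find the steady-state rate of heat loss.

Resistance network (inner→outer):
  R_carbon steel = (1/3.85 − 1/3.88)/(4πk) = 0.002008/(4π·41.4) = 3.860×10^-6 K/W
  R_phenolic foam = (1/3.88 − 1/4.33)/(4πk) = 0.02679/(4π·0.0208) = 0.1025 K/W
  R_conv,out = 1/(4πr²h) = 1/(4π·4.33²·17.6) = 2.412×10^-4 K/W
ΣR = 3.860×10^-6 + 0.1025 + 2.412×10^-4 = 0.1027 K/W
Q = ΔT/ΣR = (47.9 °C − 7.97 °C)/0.1027 = 389 W

Q = 389 W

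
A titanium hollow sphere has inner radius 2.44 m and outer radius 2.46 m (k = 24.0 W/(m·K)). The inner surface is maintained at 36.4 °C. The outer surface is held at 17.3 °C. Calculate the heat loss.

Q = 1.73×10^6 W

Q = 4πk·ΔT/(1/r₁ − 1/r₂) = 4π × 24.0 × 19.1 / (1/2.44 − 1/2.46) = 1.73×10^6 W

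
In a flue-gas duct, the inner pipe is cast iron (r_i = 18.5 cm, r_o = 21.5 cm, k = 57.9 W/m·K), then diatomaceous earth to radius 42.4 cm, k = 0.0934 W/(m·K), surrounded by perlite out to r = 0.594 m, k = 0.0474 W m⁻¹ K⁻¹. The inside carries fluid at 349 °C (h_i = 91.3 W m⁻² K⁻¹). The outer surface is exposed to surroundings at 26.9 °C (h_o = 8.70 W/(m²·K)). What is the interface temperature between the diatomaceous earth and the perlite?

Series thermal resistances, inner to outer:
  R'_conv,in = 1/(2πr h) = 1/(2π·0.185·91.3) = 0.009423 m·K/W
  R'_cast iron = ln(0.215/0.185)/(2πk) = 0.1503/(2π·57.9) = 4.131×10^-4 m·K/W
  R'_diatomaceous earth = ln(0.424/0.215)/(2πk) = 0.6791/(2π·0.0934) = 1.157 m·K/W
  R'_perlite = ln(0.594/0.424)/(2πk) = 0.3371/(2π·0.0474) = 1.132 m·K/W
  R'_conv,out = 1/(2πr h) = 1/(2π·0.594·8.70) = 0.03080 m·K/W
ΣR = 0.009423 + 4.131×10^-4 + 1.157 + 1.132 + 0.03080 = 2.330 m·K/W
Q' = ΔT/ΣR = (349 °C − 26.9 °C)/2.330 = 138.2 W/m
From the inner boundary to the diatomaceous earth/perlite interface, ΣR_partial = 1.167 m·K/W.
T_interface = T_in − Q'·ΣR_partial = 349 °C − (138.2)(1.167) = 188 °C

T = 188 °C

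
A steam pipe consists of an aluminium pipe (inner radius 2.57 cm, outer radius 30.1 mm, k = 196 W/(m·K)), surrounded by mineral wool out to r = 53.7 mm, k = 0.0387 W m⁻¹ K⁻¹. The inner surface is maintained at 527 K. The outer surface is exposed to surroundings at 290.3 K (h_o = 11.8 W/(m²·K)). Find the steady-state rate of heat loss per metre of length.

Resistance network (inner→outer):
  R'_aluminium = ln(0.0301/0.0257)/(2πk) = 0.1580/(2π·196) = 1.283×10^-4 m·K/W
  R'_mineral wool = ln(0.0537/0.0301)/(2πk) = 0.5789/(2π·0.0387) = 2.381 m·K/W
  R'_conv,out = 1/(2πr h) = 1/(2π·0.0537·11.8) = 0.2512 m·K/W
ΣR = 1.283×10^-4 + 2.381 + 0.2512 = 2.632 m·K/W
Q' = ΔT/ΣR = (527 K − 290.3 K)/2.632 = 89.9 W/m

Q' = 89.9 W/m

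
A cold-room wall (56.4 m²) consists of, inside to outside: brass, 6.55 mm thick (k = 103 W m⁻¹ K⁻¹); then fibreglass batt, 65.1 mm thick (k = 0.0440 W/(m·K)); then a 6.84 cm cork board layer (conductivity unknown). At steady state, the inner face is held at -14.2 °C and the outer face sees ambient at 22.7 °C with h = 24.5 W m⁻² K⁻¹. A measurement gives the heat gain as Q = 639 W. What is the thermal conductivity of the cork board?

k = 0.0394 W/m·K

ΣR = ΔT/Q = |-14.2 − 22.7|/639 = 0.05775 K/W
Known resistances:
  R_brass = L/(kA) = 0.00655/(103·56.4) = 1.128×10^-6 K/W
  R_fibreglass batt = L/(kA) = 0.0651/(0.0440·56.4) = 0.02623 K/W
  R_conv,out = 1/(hA) = 1/(24.5·56.4) = 7.237×10^-4 K/W
R_cork board = ΣR − ΣR_known = 0.05775 − 0.02695 = 0.03080 K/W
L/(kA) = 0.03080 ⇒ k = 0.0684/(0.03080·56.4) = 0.0394 W/m·K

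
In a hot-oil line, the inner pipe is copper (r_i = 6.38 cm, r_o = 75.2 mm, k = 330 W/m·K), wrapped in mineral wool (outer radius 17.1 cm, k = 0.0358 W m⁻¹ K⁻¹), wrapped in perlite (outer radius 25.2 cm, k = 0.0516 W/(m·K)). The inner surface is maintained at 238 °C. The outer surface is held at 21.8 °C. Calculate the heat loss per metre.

Series thermal resistances, inner to outer:
  R'_copper = ln(0.0752/0.0638)/(2πk) = 0.1644/(2π·330) = 7.929×10^-5 m·K/W
  R'_mineral wool = ln(0.171/0.0752)/(2πk) = 0.8215/(2π·0.0358) = 3.652 m·K/W
  R'_perlite = ln(0.252/0.171)/(2πk) = 0.3878/(2π·0.0516) = 1.196 m·K/W
ΣR = 7.929×10^-5 + 3.652 + 1.196 = 4.848 m·K/W
Q' = ΔT/ΣR = (238 °C − 21.8 °C)/4.848 = 44.6 W/m

Q' = 44.6 W/m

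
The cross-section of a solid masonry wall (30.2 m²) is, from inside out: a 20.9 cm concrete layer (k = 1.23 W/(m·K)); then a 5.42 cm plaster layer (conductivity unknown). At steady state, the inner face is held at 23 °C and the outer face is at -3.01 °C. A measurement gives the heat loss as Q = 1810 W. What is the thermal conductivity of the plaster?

k = 0.205 W/m·K

ΣR = ΔT/Q = |23 − -3.01|/1810 = 0.01437 K/W
Known resistances:
  R_concrete = L/(kA) = 0.209/(1.23·30.2) = 0.005626 K/W
R_plaster = ΣR − ΣR_known = 0.01437 − 0.005626 = 0.008744 K/W
L/(kA) = 0.008744 ⇒ k = 0.0542/(0.008744·30.2) = 0.205 W/m·K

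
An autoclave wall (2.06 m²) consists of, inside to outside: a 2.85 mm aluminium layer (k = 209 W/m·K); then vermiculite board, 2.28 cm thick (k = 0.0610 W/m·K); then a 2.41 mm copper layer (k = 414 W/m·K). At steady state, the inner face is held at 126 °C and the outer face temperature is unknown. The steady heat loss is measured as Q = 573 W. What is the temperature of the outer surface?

Series resistances:
  R_aluminium = L/(kA) = 0.00285/(209·2.06) = 6.620×10^-6 K/W
  R_vermiculite board = L/(kA) = 0.0228/(0.0610·2.06) = 0.1814 K/W
  R_copper = L/(kA) = 0.00241/(414·2.06) = 2.826×10^-6 K/W
ΣR = 0.1815 K/W
ΔT = Q·ΣR = 573 × 0.1815 = 104.0 K
Heat flows outward, so T_out = T_in − ΔT = 126 − 104.0 = 22.0 °C

T_out = 22.0 °C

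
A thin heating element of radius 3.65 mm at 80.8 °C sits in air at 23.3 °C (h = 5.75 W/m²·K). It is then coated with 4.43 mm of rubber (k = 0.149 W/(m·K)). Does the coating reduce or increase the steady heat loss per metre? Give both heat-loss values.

Critical radius for a cylinder: r_cr = k/h = 0.0259 m = 2.59 cm.
Outer radius after coating: r₂ = 0.00365 + 0.00443 = 0.00808 m.
Since r₁ < r_cr and r₂ ≤ r_cr, the coating moves toward the maximum at r_cr — heat loss rises.
Bare: R = 1/(2πr₁h) = 7.583 m·K/W; Q = 57.5/7.583 = 7.58 W/m.
Coated: R = R_cond + R_conv = 4.274 m·K/W; Q = 57.5/4.274 = 13.5 W/m.

increases: 7.58 → 13.5 W/m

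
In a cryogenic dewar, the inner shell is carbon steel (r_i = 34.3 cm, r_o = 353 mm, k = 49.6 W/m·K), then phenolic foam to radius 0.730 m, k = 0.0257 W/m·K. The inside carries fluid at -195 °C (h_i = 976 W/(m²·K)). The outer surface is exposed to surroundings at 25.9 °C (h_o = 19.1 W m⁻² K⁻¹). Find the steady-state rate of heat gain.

Series thermal resistances, inner to outer:
  R_conv,in = 1/(4πr²h) = 1/(4π·0.343²·976) = 6.930×10^-4 K/W
  R_carbon steel = (1/0.343 − 1/0.353)/(4πk) = 0.08259/(4π·49.6) = 1.325×10^-4 K/W
  R_phenolic foam = (1/0.353 − 1/0.730)/(4πk) = 1.463/(4π·0.0257) = 4.530 K/W
  R_conv,out = 1/(4πr²h) = 1/(4π·0.730²·19.1) = 0.007818 K/W
ΣR = 6.930×10^-4 + 1.325×10^-4 + 4.530 + 0.007818 = 4.539 K/W
Q = ΔT/ΣR = (-195 °C − 25.9 °C)/4.539 = -48.7 W
(Negative Q ⇒ heat flows inward; heat gain = 48.7 W.)

Q = 48.7 W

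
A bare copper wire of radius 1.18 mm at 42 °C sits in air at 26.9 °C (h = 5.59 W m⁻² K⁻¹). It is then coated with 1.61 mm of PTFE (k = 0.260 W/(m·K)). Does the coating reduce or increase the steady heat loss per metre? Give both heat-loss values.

increases: 0.626 → 1.41 W/m

Critical radius for a cylinder: r_cr = k/h = 0.0465 m = 4.65 cm.
Outer radius after coating: r₂ = 0.00118 + 0.00161 = 0.00279 m.
Since r₁ < r_cr and r₂ ≤ r_cr, the coating moves toward the maximum at r_cr — heat loss rises.
Bare: R = 1/(2πr₁h) = 24.13 m·K/W; Q = 15.1/24.13 = 0.626 W/m.
Coated: R = R_cond + R_conv = 10.73 m·K/W; Q = 15.1/10.73 = 1.41 W/m.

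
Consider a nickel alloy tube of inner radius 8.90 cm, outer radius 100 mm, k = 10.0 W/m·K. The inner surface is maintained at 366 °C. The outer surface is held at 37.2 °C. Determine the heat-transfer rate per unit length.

Q' = 2πk·ΔT/ln(r₂/r₁) = 2π × 10.0 × 328.8 / ln(0.100/0.0890) = 1.77×10^5 W/m

Q' = 1.77×10^5 W/m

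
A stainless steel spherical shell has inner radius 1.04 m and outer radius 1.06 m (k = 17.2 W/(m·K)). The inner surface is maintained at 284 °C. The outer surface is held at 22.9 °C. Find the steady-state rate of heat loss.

Q = 4πk·ΔT/(1/r₁ − 1/r₂) = 4π × 17.2 × 261.1 / (1/1.04 − 1/1.06) = 3.11×10^6 W

Q = 3110 kW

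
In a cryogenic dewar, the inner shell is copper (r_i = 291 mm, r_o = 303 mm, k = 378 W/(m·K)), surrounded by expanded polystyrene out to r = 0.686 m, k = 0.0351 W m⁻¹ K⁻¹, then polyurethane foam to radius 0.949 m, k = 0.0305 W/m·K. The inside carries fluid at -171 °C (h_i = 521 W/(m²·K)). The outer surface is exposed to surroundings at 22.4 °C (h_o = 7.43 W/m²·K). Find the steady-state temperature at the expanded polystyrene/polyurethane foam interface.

Treat each layer as a resistance in series:
  R_conv,in = 1/(4πr²h) = 1/(4π·0.291²·521) = 0.001804 K/W
  R_copper = (1/0.291 − 1/0.303)/(4πk) = 0.1361/(4π·378) = 2.865×10^-5 K/W
  R_expanded polystyrene = (1/0.303 − 1/0.686)/(4πk) = 1.843/(4π·0.0351) = 4.177 K/W
  R_polyurethane foam = (1/0.686 − 1/0.949)/(4πk) = 0.4040/(4π·0.0305) = 1.054 K/W
  R_conv,out = 1/(4πr²h) = 1/(4π·0.949²·7.43) = 0.01189 K/W
ΣR = 0.001804 + 2.865×10^-5 + 4.177 + 1.054 + 0.01189 = 5.245 K/W
Q = ΔT/ΣR = (-171 °C − 22.4 °C)/5.245 = -36.87 W
From the inner boundary to the expanded polystyrene/polyurethane foam interface, ΣR_partial = 4.179 K/W.
T_interface = T_in − Q·ΣR_partial = -171 °C − (-36.87)(4.179) = -16.9 °C

T = -16.9 °C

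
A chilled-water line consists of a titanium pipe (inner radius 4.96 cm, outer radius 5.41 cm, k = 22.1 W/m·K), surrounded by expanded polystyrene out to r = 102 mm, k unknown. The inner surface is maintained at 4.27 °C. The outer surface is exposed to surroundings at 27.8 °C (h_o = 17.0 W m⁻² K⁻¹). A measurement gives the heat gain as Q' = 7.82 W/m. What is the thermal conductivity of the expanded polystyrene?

ΣR = ΔT/Q' = |4.27 − 27.8|/7.82 = 3.009 m·K/W
Known resistances:
  R'_titanium = ln(0.0541/0.0496)/(2πk) = 0.08684/(2π·22.1) = 6.254×10^-4 m·K/W
  R'_conv,out = 1/(2πr h) = 1/(2π·0.102·17.0) = 0.09178 m·K/W
R_expanded polystyrene = ΣR − ΣR_known = 3.009 − 0.09241 = 2.917 m·K/W
ln(r₂/r₁)/(2πk) = 2.917 ⇒ k = 0.6341/(2π·2.917) = 0.0346 W/m·K

k = 0.0346 W/m·K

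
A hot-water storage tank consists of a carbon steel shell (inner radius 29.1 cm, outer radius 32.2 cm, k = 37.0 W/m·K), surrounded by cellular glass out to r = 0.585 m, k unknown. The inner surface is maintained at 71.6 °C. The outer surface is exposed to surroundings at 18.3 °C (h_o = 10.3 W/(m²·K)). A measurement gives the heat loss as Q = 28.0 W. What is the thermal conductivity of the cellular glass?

ΣR = ΔT/Q = |71.6 − 18.3|/28.0 = 1.904 K/W
Known resistances:
  R_carbon steel = (1/0.291 − 1/0.322)/(4πk) = 0.3308/(4π·37.0) = 7.115×10^-4 K/W
  R_conv,out = 1/(4πr²h) = 1/(4π·0.585²·10.3) = 0.02258 K/W
R_cellular glass = ΣR − ΣR_known = 1.904 − 0.02329 = 1.881 K/W
(1/r₁−1/r₂)/(4πk) = 1.881 ⇒ k = 1.396/(4π·1.881) = 0.0591 W/m·K

k = 0.0591 W/m·K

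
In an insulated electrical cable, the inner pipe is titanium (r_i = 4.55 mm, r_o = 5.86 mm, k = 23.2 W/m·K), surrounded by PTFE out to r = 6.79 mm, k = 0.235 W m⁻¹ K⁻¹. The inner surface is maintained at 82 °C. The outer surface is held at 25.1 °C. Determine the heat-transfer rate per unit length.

Resistance network (inner→outer):
  R'_titanium = ln(0.00586/0.00455)/(2πk) = 0.2530/(2π·23.2) = 0.001736 m·K/W
  R'_PTFE = ln(0.00679/0.00586)/(2πk) = 0.1473/(2π·0.235) = 0.09976 m·K/W
ΣR = 0.001736 + 0.09976 = 0.1015 m·K/W
Q' = ΔT/ΣR = (82 °C − 25.1 °C)/0.1015 = 561 W/m

Q' = 561 W/m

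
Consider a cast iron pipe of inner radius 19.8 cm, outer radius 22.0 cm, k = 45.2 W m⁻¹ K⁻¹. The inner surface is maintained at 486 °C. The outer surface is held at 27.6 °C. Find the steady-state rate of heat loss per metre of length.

Q' = 1240 kW/m

Q' = 2πk·ΔT/ln(r₂/r₁) = 2π × 45.2 × 458.4 / ln(0.220/0.198) = 1.24×10^6 W/m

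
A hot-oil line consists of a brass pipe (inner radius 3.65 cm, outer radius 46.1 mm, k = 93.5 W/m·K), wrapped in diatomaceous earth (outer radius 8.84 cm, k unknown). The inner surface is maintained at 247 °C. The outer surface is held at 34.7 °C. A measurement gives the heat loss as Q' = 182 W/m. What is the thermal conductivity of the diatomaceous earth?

ΣR = ΔT/Q' = |247 − 34.7|/182 = 1.166 m·K/W
Known resistances:
  R'_brass = ln(0.0461/0.0365)/(2πk) = 0.2335/(2π·93.5) = 3.975×10^-4 m·K/W
R_diatomaceous earth = ΣR − ΣR_known = 1.166 − 3.975×10^-4 = 1.166 m·K/W
ln(r₂/r₁)/(2πk) = 1.166 ⇒ k = 0.6511/(2π·1.166) = 0.0889 W/m·K

k = 0.0889 W/m·K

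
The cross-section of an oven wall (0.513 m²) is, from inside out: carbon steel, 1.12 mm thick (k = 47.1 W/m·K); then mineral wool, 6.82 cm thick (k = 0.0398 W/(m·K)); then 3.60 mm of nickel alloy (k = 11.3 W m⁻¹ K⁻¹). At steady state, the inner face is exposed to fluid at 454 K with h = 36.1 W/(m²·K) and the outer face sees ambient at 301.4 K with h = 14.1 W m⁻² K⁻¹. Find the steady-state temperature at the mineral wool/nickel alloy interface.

T = 307.4 K

Series thermal resistances, inner to outer:
  R_conv,in = 1/(hA) = 1/(36.1·0.513) = 0.05400 K/W
  R_carbon steel = L/(kA) = 0.00112/(47.1·0.513) = 4.635×10^-5 K/W
  R_mineral wool = L/(kA) = 0.0682/(0.0398·0.513) = 3.340 K/W
  R_nickel alloy = L/(kA) = 0.00360/(11.3·0.513) = 6.210×10^-4 K/W
  R_conv,out = 1/(hA) = 1/(14.1·0.513) = 0.1382 K/W
ΣR = 0.05400 + 4.635×10^-5 + 3.340 + 6.210×10^-4 + 0.1382 = 3.533 K/W
Q = ΔT/ΣR = (454 K − 301.4 K)/3.533 = 43.19 W
From the inner boundary to the mineral wool/nickel alloy interface, ΣR_partial = 3.394 K/W.
T_interface = T_in − Q·ΣR_partial = 454 K − (43.19)(3.394) = 307.4 K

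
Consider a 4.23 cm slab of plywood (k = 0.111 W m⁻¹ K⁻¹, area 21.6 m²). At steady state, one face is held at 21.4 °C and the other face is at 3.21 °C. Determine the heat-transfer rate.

Q = kA·ΔT/L = 0.111 × 21.6 × |21.4 °C − 3.21 °C| / 0.0423 = 1030 W

Q = 1030 W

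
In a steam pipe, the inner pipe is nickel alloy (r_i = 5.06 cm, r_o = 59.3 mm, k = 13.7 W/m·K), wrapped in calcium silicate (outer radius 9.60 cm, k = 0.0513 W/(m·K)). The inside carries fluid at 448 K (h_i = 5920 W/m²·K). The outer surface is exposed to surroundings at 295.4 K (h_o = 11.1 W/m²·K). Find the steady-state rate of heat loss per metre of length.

Q' = 92.7 W/m

Treat each layer as a resistance in series:
  R'_conv,in = 1/(2πr h) = 1/(2π·0.0506·5920) = 5.313×10^-4 m·K/W
  R'_nickel alloy = ln(0.0593/0.0506)/(2πk) = 0.1587/(2π·13.7) = 0.001843 m·K/W
  R'_calcium silicate = ln(0.0960/0.0593)/(2πk) = 0.4817/(2π·0.0513) = 1.495 m·K/W
  R'_conv,out = 1/(2πr h) = 1/(2π·0.0960·11.1) = 0.1494 m·K/W
ΣR = 5.313×10^-4 + 0.001843 + 1.495 + 0.1494 = 1.647 m·K/W
Q' = ΔT/ΣR = (448 K − 295.4 K)/1.647 = 92.7 W/m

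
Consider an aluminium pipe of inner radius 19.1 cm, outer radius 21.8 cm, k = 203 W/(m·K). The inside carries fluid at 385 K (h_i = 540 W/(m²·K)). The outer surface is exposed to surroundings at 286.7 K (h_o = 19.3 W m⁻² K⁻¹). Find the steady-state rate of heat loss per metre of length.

Series thermal resistances, inner to outer:
  R'_conv,in = 1/(2πr h) = 1/(2π·0.191·540) = 0.001543 m·K/W
  R'_aluminium = ln(0.218/0.191)/(2πk) = 0.1322/(2π·203) = 1.037×10^-4 m·K/W
  R'_conv,out = 1/(2πr h) = 1/(2π·0.218·19.3) = 0.03783 m·K/W
ΣR = 0.001543 + 1.037×10^-4 + 0.03783 = 0.03948 m·K/W
Q' = ΔT/ΣR = (385 K − 286.7 K)/0.03948 = 2490 W/m

Q' = 2490 W/m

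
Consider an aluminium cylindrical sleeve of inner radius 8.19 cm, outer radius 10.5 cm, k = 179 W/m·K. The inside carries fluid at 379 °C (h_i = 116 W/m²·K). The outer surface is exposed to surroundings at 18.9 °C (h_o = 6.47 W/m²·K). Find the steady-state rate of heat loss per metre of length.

Q' = 1430 W/m

Resistance network (inner→outer):
  R'_conv,in = 1/(2πr h) = 1/(2π·0.0819·116) = 0.01675 m·K/W
  R'_aluminium = ln(0.105/0.0819)/(2πk) = 0.2485/(2π·179) = 2.209×10^-4 m·K/W
  R'_conv,out = 1/(2πr h) = 1/(2π·0.105·6.47) = 0.2343 m·K/W
ΣR = 0.01675 + 2.209×10^-4 + 0.2343 = 0.2513 m·K/W
Q' = ΔT/ΣR = (379 °C − 18.9 °C)/0.2513 = 1430 W/m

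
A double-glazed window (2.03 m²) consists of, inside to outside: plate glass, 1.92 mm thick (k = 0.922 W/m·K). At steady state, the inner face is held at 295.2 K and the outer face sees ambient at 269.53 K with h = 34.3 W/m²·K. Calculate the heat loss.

Treat each layer as a resistance in series:
  R_plate glass = L/(kA) = 0.00192/(0.922·2.03) = 0.001026 K/W
  R_conv,out = 1/(hA) = 1/(34.3·2.03) = 0.01436 K/W
ΣR = 0.001026 + 0.01436 = 0.01539 K/W
Q = ΔT/ΣR = (295.2 K − 269.53 K)/0.01539 = 1670 W

Q = 1670 W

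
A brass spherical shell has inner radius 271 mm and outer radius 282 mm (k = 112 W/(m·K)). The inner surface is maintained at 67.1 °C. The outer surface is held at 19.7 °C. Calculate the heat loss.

Q = 4πk·ΔT/(1/r₁ − 1/r₂) = 4π × 112 × 47.4 / (1/0.271 − 1/0.282) = 4.63×10^5 W

Q = 463 kW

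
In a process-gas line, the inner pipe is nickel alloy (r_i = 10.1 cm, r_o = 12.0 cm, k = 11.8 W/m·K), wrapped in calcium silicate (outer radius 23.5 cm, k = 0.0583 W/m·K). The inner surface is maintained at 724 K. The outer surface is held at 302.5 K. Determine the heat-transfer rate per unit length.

Series thermal resistances, inner to outer:
  R'_nickel alloy = ln(0.120/0.101)/(2πk) = 0.1724/(2π·11.8) = 0.002325 m·K/W
  R'_calcium silicate = ln(0.235/0.120)/(2πk) = 0.6721/(2π·0.0583) = 1.835 m·K/W
ΣR = 0.002325 + 1.835 = 1.837 m·K/W
Q' = ΔT/ΣR = (724 K − 302.5 K)/1.837 = 229 W/m

Q' = 229 W/m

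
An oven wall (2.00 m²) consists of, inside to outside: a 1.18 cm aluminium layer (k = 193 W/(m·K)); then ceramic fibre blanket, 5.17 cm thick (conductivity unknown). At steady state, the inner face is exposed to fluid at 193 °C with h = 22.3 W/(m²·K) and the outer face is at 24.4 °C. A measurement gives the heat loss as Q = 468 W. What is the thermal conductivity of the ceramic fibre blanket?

k = 0.0765 W/m·K

ΣR = ΔT/Q = |193 − 24.4|/468 = 0.3603 K/W
Known resistances:
  R_conv,in = 1/(hA) = 1/(22.3·2.00) = 0.02242 K/W
  R_aluminium = L/(kA) = 0.0118/(193·2.00) = 3.057×10^-5 K/W
R_ceramic fibre blanket = ΣR − ΣR_known = 0.3603 − 0.02245 = 0.3378 K/W
L/(kA) = 0.3378 ⇒ k = 0.0517/(0.3378·2.00) = 0.0765 W/m·K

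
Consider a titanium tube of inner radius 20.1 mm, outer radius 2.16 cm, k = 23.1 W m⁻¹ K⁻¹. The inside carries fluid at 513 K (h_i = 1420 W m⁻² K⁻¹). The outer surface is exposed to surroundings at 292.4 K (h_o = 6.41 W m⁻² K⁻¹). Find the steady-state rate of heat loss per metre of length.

Q' = 191 W/m

Series thermal resistances, inner to outer:
  R'_conv,in = 1/(2πr h) = 1/(2π·0.0201·1420) = 0.005576 m·K/W
  R'_titanium = ln(0.0216/0.0201)/(2πk) = 0.07197/(2π·23.1) = 4.959×10^-4 m·K/W
  R'_conv,out = 1/(2πr h) = 1/(2π·0.0216·6.41) = 1.149 m·K/W
ΣR = 0.005576 + 4.959×10^-4 + 1.149 = 1.155 m·K/W
Q' = ΔT/ΣR = (513 K − 292.4 K)/1.155 = 191 W/m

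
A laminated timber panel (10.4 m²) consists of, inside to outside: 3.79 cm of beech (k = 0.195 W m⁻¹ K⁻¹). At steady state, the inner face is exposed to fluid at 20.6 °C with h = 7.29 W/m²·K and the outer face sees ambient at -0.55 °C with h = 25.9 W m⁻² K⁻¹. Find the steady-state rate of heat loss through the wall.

Series thermal resistances, inner to outer:
  R_conv,in = 1/(hA) = 1/(7.29·10.4) = 0.01319 K/W
  R_beech = L/(kA) = 0.0379/(0.195·10.4) = 0.01869 K/W
  R_conv,out = 1/(hA) = 1/(25.9·10.4) = 0.003713 K/W
ΣR = 0.01319 + 0.01869 + 0.003713 = 0.03559 K/W
Q = ΔT/ΣR = (20.6 °C − -0.55 °C)/0.03559 = 594 W

Q = 594 W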